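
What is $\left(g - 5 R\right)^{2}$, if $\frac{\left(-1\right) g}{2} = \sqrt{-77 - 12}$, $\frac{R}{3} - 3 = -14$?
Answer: $26869 - 660 i \sqrt{89} \approx 26869.0 - 6226.4 i$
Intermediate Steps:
$R = -33$ ($R = 9 + 3 \left(-14\right) = 9 - 42 = -33$)
$g = - 2 i \sqrt{89}$ ($g = - 2 \sqrt{-77 - 12} = - 2 \sqrt{-89} = - 2 i \sqrt{89} \approx - 18.868 i$)
$\left(g - 5 R\right)^{2} = \left(- 2 i \sqrt{89} - -165\right)^{2} = \left(- 2 i \sqrt{89} + 165\right)^{2} = \left(165 - 2 i \sqrt{89}\right)^{2}$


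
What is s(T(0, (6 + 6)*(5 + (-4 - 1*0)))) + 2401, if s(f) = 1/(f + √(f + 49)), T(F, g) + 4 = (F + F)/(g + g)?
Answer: 69633/29 + 3*√5/29 ≈ 2401.4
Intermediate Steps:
T(F, g) = -4 + F/g (T(F, g) = -4 + (F + F)/(g + g) = -4 + (2*F)/((2*g)) = -4 + (2*F)*(1/(2*g)) = -4 + F/g)
s(f) = 1/(f + √(49 + f))
s(T(0, (6 + 6)*(5 + (-4 - 1*0)))) + 2401 = 1/((-4 + 0/(((6 + 6)*(5 + (-4 - 1*0))))) + √(49 + (-4 + 0/(((6 + 6)*(5 + (-4 - 1*0))))))) + 2401 = 1/((-4 + 0/((12*(5 + (-4 + 0))))) + √(49 + (-4 + 0/((12*(5 + (-4 + 0))))))) + 2401 = 1/((-4 + 0/((12*(5 - 4)))) + √(49 + (-4 + 0/((12*(5 - 4)))))) + 2401 = 1/((-4 + 0/((12*1))) + √(49 + (-4 + 0/((12*1))))) + 2401 = 1/((-4 + 0/12) + √(49 + (-4 + 0/12))) + 2401 = 1/((-4 + 0*(1/12)) + √(49 + (-4 + 0*(1/12)))) + 2401 = 1/((-4 + 0) + √(49 + (-4 + 0))) + 2401 = 1/(-4 + √(49 - 4)) + 2401 = 1/(-4 + √45) + 2401 = 1/(-4 + 3*√5) + 2401 = 2401 + 1/(-4 + 3*√5)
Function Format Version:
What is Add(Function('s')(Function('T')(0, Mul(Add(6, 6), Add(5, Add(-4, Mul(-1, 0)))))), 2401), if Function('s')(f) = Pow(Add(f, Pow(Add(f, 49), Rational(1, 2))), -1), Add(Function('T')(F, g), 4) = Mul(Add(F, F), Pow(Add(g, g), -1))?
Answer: Add(Rational(69633, 29), Mul(Rational(3, 29), Pow(5, Rational(1, 2)))) ≈ 2401.4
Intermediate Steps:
Function('T')(F, g) = Add(-4, Mul(F, Pow(g, -1))) (Function('T')(F, g) = Add(-4, Mul(Add(F, F), Pow(Add(g, g), -1))) = Add(-4, Mul(Mul(2, F), Pow(Mul(2, g), -1))) = Add(-4, Mul(Mul(2, F), Mul(Rational(1, 2), Pow(g, -1)))) = Add(-4, Mul(F, Pow(g, -1))))
Function('s')(f) = Pow(Add(f, Pow(Add(49, f), Rational(1, 2))), -1)
Add(Function('s')(Function('T')(0, Mul(Add(6, 6), Add(5, Add(-4, Mul(-1, 0)))))), 2401) = Add(Pow(Add(Add(-4, Mul(0, Pow(Mul(Add(6, 6), Add(5, Add(-4, Mul(-1, 0)))), -1))), Pow(Add(49, Add(-4, Mul(0, Pow(Mul(Add(6, 6), Add(5, Add(-4, Mul(-1, 0)))), -1)))), Rational(1, 2))), -1), 2401) = Add(Pow(Add(Add(-4, Mul(0, Pow(Mul(12, Add(5, Add(-4, 0))), -1))), Pow(Add(49, Add(-4, Mul(0, Pow(Mul(12, Add(5, Add(-4, 0))), -1)))), Rational(1, 2))), -1), 2401) = Add(Pow(Add(Add(-4, Mul(0, Pow(Mul(12, Add(5, -4)), -1))), Pow(Add(49, Add(-4, Mul(0, Pow(Mul(12, Add(5, -4)), -1)))), Rational(1, 2))), -1), 2401) = Add(Pow(Add(Add(-4, Mul(0, Pow(Mul(12, 1), -1))), Pow(Add(49, Add(-4, Mul(0, Pow(Mul(12, 1), -1)))), Rational(1, 2))), -1), 2401) = Add(Pow(Add(Add(-4, Mul(0, Pow(12, -1))), Pow(Add(49, Add(-4, Mul(0, Pow(12, -1)))), Rational(1, 2))), -1), 2401) = Add(Pow(Add(Add(-4, Mul(0, Rational(1, 12))), Pow(Add(49, Add(-4, Mul(0, Rational(1, 12)))), Rational(1, 2))), -1), 2401) = Add(Pow(Add(Add(-4, 0), Pow(Add(49, Add(-4, 0)), Rational(1, 2))), -1), 2401) = Add(Pow(Add(-4, Pow(Add(49, -4), Rational(1, 2))), -1), 2401) = Add(Pow(Add(-4, Pow(45, Rational(1, 2))), -1), 2401) = Add(Pow(Add(-4, Mul(3, Pow(5, Rational(1, 2)))), -1), 2401) = Add(2401, Pow(Add(-4, Mul(3, Pow(5, Rational(1, 2)))), -1))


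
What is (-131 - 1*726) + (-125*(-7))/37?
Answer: -30834/37 ≈ -833.35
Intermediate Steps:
(-131 - 1*726) + (-125*(-7))/37 = (-131 - 726) + (1/37)*875 = -857 + 875/37 = -30834/37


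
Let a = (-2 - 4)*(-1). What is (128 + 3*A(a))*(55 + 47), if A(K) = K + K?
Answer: 16728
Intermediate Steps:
a = 6 (a = -6*(-1) = 6)
A(K) = 2*K
(128 + 3*A(a))*(55 + 47) = (128 + 3*(2*6))*(55 + 47) = (128 + 3*12)*102 = (128 + 36)*102 = 164*102 = 16728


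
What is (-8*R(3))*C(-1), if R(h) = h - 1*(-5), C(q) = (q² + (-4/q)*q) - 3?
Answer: 384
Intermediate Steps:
C(q) = -7 + q² (C(q) = (q² - 4) - 3 = (-4 + q²) - 3 = -7 + q²)
R(h) = 5 + h (R(h) = h + 5 = 5 + h)
(-8*R(3))*C(-1) = (-8*(5 + 3))*(-7 + (-1)²) = (-8*8)*(-7 + 1) = -64*(-6) = 384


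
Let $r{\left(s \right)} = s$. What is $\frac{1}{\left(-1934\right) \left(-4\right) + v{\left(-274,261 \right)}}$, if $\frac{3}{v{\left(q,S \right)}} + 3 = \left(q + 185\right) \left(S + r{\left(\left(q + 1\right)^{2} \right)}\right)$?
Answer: $\frac{2218771}{17164412455} \approx 0.00012927$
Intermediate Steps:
$v{\left(q,S \right)} = \frac{3}{-3 + \left(185 + q\right) \left(S + \left(1 + q\right)^{2}\right)}$ ($v{\left(q,S \right)} = \frac{3}{-3 + \left(q + 185\right) \left(S + \left(q + 1\right)^{2}\right)} = \frac{3}{-3 + \left(185 + q\right) \left(S + \left(1 + q\right)^{2}\right)}$)
$\frac{1}{\left(-1934\right) \left(-4\right) + v{\left(-274,261 \right)}} = \frac{1}{\left(-1934\right) \left(-4\right) + \frac{3}{182 + \left(-274\right)^{3} + 185 \cdot 261 + 187 \left(-274\right)^{2} + 371 \left(-274\right) + 261 \left(-274\right)}} = \frac{1}{7736 + \frac{3}{182 - 20570824 + 48285 + 187 \cdot 75076 - 101654 - 71514}} = \frac{1}{7736 + \frac{3}{182 - 20570824 + 48285 + 14039212 - 101654 - 71514}} = \frac{1}{7736 + \frac{3}{-6656313}} = \frac{1}{7736 + 3 \left(- \frac{1}{6656313}\right)} = \frac{1}{7736 - \frac{1}{2218771}} = \frac{1}{\frac{17164412455}{2218771}} = \frac{2218771}{17164412455}$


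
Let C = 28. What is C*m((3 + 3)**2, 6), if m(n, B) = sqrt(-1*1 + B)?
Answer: 28*sqrt(5) ≈ 62.610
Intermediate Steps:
m(n, B) = sqrt(-1 + B)
C*m((3 + 3)**2, 6) = 28*sqrt(-1 + 6) = 28*sqrt(5)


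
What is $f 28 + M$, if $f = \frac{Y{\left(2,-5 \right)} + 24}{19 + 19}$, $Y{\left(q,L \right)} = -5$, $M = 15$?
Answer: $29$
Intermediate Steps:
$f = \frac{1}{2}$ ($f = \frac{-5 + 24}{19 + 19} = \frac{19}{38} = 19 \cdot \frac{1}{38} = \frac{1}{2} \approx 0.5$)
$f 28 + M = \frac{1}{2} \cdot 28 + 15 = 14 + 15 = 29$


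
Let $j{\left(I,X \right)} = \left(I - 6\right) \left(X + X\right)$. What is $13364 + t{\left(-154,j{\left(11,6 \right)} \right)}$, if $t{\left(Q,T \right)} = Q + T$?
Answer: $13270$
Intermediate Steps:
$j{\left(I,X \right)} = 2 X \left(-6 + I\right)$ ($j{\left(I,X \right)} = \left(-6 + I\right) 2 X = 2 X \left(-6 + I\right)$)
$13364 + t{\left(-154,j{\left(11,6 \right)} \right)} = 13364 - \left(154 - 12 \left(-6 + 11\right)\right) = 13364 - \left(154 - 60\right) = 13364 + \left(-154 + 60\right) = 13364 - 94 = 13270$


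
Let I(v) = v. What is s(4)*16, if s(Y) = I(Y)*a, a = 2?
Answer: 128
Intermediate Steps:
s(Y) = 2*Y (s(Y) = Y*2 = 2*Y)
s(4)*16 = (2*4)*16 = 8*16 = 128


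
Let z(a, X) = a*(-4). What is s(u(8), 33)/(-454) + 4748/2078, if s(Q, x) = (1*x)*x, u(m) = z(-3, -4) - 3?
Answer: -53675/471706 ≈ -0.11379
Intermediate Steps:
z(a, X) = -4*a
u(m) = 9 (u(m) = -4*(-3) - 3 = 12 - 3 = 9)
s(Q, x) = x² (s(Q, x) = x*x = x²)
s(u(8), 33)/(-454) + 4748/2078 = 33²/(-454) + 4748/2078 = 1089*(-1/454) + 4748*(1/2078) = -1089/454 + 2374/1039 = -53675/471706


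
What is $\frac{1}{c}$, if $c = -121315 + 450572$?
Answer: $\frac{1}{329257} \approx 3.0371 \cdot 10^{-6}$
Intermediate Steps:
$c = 329257$
$\frac{1}{c} = \frac{1}{329257}$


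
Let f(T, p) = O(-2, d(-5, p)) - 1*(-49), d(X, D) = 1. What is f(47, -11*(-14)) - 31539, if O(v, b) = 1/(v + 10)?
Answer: -251919/8 ≈ -31490.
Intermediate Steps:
O(v, b) = 1/(10 + v)
f(T, p) = 393/8 (f(T, p) = 1/(10 - 2) - 1*(-49) = 1/8 + 49 = ⅛ + 49 = 393/8)
f(47, -11*(-14)) - 31539 = 393/8 - 31539 = -251919/8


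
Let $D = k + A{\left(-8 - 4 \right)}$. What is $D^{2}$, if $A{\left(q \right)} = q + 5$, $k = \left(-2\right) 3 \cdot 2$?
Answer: $361$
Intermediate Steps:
$k = -12$ ($k = \left(-6\right) 2 = -12$)
$A{\left(q \right)} = 5 + q$
$D = -19$ ($D = -12 + \left(5 - 12\right) = -12 - 7 = -19$)
$D^{2} = \left(-19\right)^{2} = 361$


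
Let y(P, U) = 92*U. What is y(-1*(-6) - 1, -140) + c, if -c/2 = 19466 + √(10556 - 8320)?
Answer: -51812 - 4*√559 ≈ -51907.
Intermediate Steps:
c = -38932 - 4*√559 (c = -2*(19466 + √(10556 - 8320)) = -2*(19466 + √2236) = -2*(19466 + 2*√559) = -38932 - 4*√559 ≈ -39027.)
y(-1*(-6) - 1, -140) + c = 92*(-140) + (-38932 - 4*√559) = -12880 + (-38932 - 4*√559) = -51812 - 4*√559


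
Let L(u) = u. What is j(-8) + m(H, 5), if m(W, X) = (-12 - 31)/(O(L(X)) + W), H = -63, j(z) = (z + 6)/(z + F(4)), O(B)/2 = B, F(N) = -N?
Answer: 311/318 ≈ 0.97799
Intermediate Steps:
O(B) = 2*B
j(z) = (6 + z)/(-4 + z) (j(z) = (z + 6)/(z - 1*4) = (6 + z)/(z - 4) = (6 + z)/(-4 + z))
m(W, X) = -43/(W + 2*X) (m(W, X) = (-12 - 31)/(2*X + W) = -43/(W + 2*X))
j(-8) + m(H, 5) = (6 - 8)/(-4 - 8) - 43/(-63 + 2*5) = -2/(-12) - 43/(-63 + 10) = -1/12*(-2) - 43/(-53) = ⅙ - 43*(-1/53) = ⅙ + 43/53 = 311/318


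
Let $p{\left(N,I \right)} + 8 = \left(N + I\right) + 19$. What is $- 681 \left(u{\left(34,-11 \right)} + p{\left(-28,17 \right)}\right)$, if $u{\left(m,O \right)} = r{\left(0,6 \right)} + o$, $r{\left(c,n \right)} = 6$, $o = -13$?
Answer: $4767$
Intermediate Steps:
$p{\left(N,I \right)} = 11 + I + N$ ($p{\left(N,I \right)} = -8 + \left(\left(N + I\right) + 19\right) = -8 + \left(\left(I + N\right) + 19\right) = -8 + \left(19 + I + N\right) = 11 + I + N$)
$u{\left(m,O \right)} = -7$ ($u{\left(m,O \right)} = 6 - 13 = -7$)
$- 681 \left(u{\left(34,-11 \right)} + p{\left(-28,17 \right)}\right) = - 681 \left(-7 + \left(11 + 17 - 28\right)\right) = - 681 \left(-7 + 0\right) = \left(-681\right) \left(-7\right) = 4767$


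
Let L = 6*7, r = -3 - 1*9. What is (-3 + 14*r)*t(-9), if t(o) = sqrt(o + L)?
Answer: -171*sqrt(33) ≈ -982.32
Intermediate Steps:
r = -12 (r = -3 - 9 = -12)
L = 42
t(o) = sqrt(42 + o) (t(o) = sqrt(o + 42) = sqrt(42 + o))
(-3 + 14*r)*t(-9) = (-3 + 14*(-12))*sqrt(42 - 9) = (-3 - 168)*sqrt(33) = -171*sqrt(33)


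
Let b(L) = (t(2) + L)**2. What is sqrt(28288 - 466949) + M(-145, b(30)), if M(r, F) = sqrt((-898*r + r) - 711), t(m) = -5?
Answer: sqrt(129354) + I*sqrt(438661) ≈ 359.66 + 662.31*I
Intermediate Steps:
b(L) = (-5 + L)**2
M(r, F) = sqrt(-711 - 897*r) (M(r, F) = sqrt(-897*r - 711) = sqrt(-711 - 897*r))
sqrt(28288 - 466949) + M(-145, b(30)) = sqrt(28288 - 466949) + sqrt(-711 - 897*(-145)) = sqrt(-438661) + sqrt(-711 + 130065) = I*sqrt(438661) + sqrt(129354) = sqrt(129354) + I*sqrt(438661)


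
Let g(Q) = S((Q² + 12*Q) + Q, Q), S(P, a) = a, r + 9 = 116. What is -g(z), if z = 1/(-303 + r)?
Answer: 1/196 ≈ 0.0051020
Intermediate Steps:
r = 107 (r = -9 + 116 = 107)
z = -1/196 (z = 1/(-303 + 107) = 1/(-196) = -1/196 ≈ -0.0051020)
g(Q) = Q
-g(z) = -1*(-1/196) = 1/196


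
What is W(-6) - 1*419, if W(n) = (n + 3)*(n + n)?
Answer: -383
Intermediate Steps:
W(n) = 2*n*(3 + n) (W(n) = (3 + n)*(2*n) = 2*n*(3 + n))
W(-6) - 1*419 = 2*(-6)*(3 - 6) - 1*419 = 2*(-6)*(-3) - 419 = 36 - 419 = -383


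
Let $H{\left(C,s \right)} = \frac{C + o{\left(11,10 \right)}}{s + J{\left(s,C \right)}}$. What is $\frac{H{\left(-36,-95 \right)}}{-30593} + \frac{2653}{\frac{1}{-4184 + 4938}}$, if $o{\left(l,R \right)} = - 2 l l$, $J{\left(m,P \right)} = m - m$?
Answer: $\frac{5813722092992}{2906335} \approx 2.0004 \cdot 10^{6}$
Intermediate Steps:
$J{\left(m,P \right)} = 0$
$o{\left(l,R \right)} = - 2 l^{2}$
$H{\left(C,s \right)} = \frac{-242 + C}{s}$ ($H{\left(C,s \right)} = \frac{C - 2 \cdot 11^{2}}{s + 0} = \frac{C - 242}{s} = \frac{-242 + C}{s}$)
$\frac{H{\left(-36,-95 \right)}}{-30593} + \frac{2653}{\frac{1}{-4184 + 4938}} = \frac{\frac{1}{-95} \left(-242 - 36\right)}{-30593} + \frac{2653}{\frac{1}{-4184 + 4938}} = \left(- \frac{1}{95}\right) \left(-278\right) \left(- \frac{1}{30593}\right) + \frac{2653}{\frac{1}{754}} = \frac{278}{95} \left(- \frac{1}{30593}\right) + 2653 \frac{1}{\frac{1}{754}} = - \frac{278}{2906335} + 2653 \cdot 754 = - \frac{278}{2906335} + 2000362 = \frac{5813722092992}{2906335}$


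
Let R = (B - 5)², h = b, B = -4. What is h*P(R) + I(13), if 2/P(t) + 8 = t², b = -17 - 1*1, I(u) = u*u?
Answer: 1107421/6553 ≈ 168.99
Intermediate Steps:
I(u) = u²
b = -18 (b = -17 - 1 = -18)
h = -18
R = 81 (R = (-4 - 5)² = (-9)² = 81)
P(t) = 2/(-8 + t²)
h*P(R) + I(13) = -36/(-8 + 81²) + 13² = -36/(-8 + 6561) + 169 = -36/6553 + 169 = 1107421/6553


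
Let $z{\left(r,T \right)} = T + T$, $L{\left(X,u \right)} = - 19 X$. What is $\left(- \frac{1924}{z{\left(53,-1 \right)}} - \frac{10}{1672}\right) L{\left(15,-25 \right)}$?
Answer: $- \frac{12063405}{44} \approx -2.7417 \cdot 10^{5}$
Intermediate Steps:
$z{\left(r,T \right)} = 2 T$
$\left(- \frac{1924}{z{\left(53,-1 \right)}} - \frac{10}{1672}\right) L{\left(15,-25 \right)} = \left(- \frac{1924}{2 \left(-1\right)} - \frac{10}{1672}\right) \left(\left(-19\right) 15\right) = \left(- \frac{1924}{-2} - \frac{5}{836}\right) \left(-285\right) = \left(\left(-1924\right) \left(- \frac{1}{2}\right) - \frac{5}{836}\right) \left(-285\right) = \left(962 - \frac{5}{836}\right) \left(-285\right) = \frac{804227}{836} \left(-285\right) = - \frac{12063405}{44}$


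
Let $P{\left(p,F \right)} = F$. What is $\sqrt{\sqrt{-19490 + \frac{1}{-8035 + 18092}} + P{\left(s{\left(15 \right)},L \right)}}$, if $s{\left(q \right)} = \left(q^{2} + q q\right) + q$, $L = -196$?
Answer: $\frac{\sqrt{-19824076804 + 10057 i \sqrt{1971281912953}}}{10057} \approx 4.7242 + 14.776 i$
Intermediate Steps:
$s{\left(q \right)} = q + 2 q^{2}$ ($s{\left(q \right)} = \left(q^{2} + q^{2}\right) + q = 2 q^{2} + q = q + 2 q^{2}$)
$\sqrt{\sqrt{-19490 + \frac{1}{-8035 + 18092}} + P{\left(s{\left(15 \right)},L \right)}} = \sqrt{\sqrt{-19490 + \frac{1}{-8035 + 18092}} - 196} = \sqrt{\sqrt{-19490 + \frac{1}{10057}} - 196} = \sqrt{\sqrt{- \frac{196010929}{10057}} - 196} = \sqrt{\frac{i \sqrt{1971281912953}}{10057} - 196} = \sqrt{-196 + \frac{i \sqrt{1971281912953}}{10057}}$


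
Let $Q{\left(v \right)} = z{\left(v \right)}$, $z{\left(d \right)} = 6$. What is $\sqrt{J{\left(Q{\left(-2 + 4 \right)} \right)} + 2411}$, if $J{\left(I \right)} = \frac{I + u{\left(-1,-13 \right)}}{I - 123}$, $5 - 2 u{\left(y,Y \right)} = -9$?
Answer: $\frac{\sqrt{21698}}{3} \approx 49.101$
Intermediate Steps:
$u{\left(y,Y \right)} = 7$ ($u{\left(y,Y \right)} = \frac{5}{2} - - \frac{9}{2} = \frac{5}{2} + \frac{9}{2} = 7$)
$Q{\left(v \right)} = 6$
$J{\left(I \right)} = \frac{7 + I}{-123 + I}$ ($J{\left(I \right)} = \frac{I + 7}{I - 123} = \frac{7 + I}{-123 + I}$)
$\sqrt{J{\left(Q{\left(-2 + 4 \right)} \right)} + 2411} = \sqrt{\frac{7 + 6}{-123 + 6} + 2411} = \sqrt{\frac{1}{-117} \cdot 13 + 2411} = \sqrt{\left(- \frac{1}{117}\right) 13 + 2411} = \sqrt{- \frac{1}{9} + 2411} = \sqrt{\frac{21698}{9}} = \frac{\sqrt{21698}}{3}$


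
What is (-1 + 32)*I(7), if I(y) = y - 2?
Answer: 155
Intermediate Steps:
I(y) = -2 + y
(-1 + 32)*I(7) = (-1 + 32)*(-2 + 7) = 31*5 = 155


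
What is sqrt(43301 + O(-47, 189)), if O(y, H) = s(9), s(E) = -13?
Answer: 2*sqrt(10822) ≈ 208.06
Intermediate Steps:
O(y, H) = -13
sqrt(43301 + O(-47, 189)) = sqrt(43301 - 13) = sqrt(43288) = 2*sqrt(10822)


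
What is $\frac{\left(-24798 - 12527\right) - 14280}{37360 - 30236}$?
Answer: $- \frac{51605}{7124} \approx -7.2438$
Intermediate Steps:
$\frac{\left(-24798 - 12527\right) - 14280}{37360 - 30236} = \frac{\left(-24798 - 12527\right) - 14280}{7124} = \left(-37325 - 14280\right) \frac{1}{7124} = \left(-51605\right) \frac{1}{7124} = - \frac{51605}{7124}$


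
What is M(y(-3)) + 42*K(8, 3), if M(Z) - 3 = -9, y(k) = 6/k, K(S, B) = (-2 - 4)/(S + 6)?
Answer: -24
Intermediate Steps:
K(S, B) = -6/(6 + S)
M(Z) = -6 (M(Z) = 3 - 9 = -6)
M(y(-3)) + 42*K(8, 3) = -6 + 42*(-6/(6 + 8)) = -6 + 42*(-6/14) = -6 + 42*(-6*1/14) = -6 + 42*(-3/7) = -6 - 18 = -24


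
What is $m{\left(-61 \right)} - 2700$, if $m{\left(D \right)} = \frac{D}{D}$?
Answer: $-2699$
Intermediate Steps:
$m{\left(D \right)} = 1$
$m{\left(-61 \right)} - 2700 = 1 - 2700 = -2699$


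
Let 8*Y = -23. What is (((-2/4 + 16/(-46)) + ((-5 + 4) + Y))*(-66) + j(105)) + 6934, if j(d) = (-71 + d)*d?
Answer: 995045/92 ≈ 10816.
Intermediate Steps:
Y = -23/8 (Y = (1/8)*(-23) = -23/8 ≈ -2.8750)
j(d) = d*(-71 + d)
(((-2/4 + 16/(-46)) + ((-5 + 4) + Y))*(-66) + j(105)) + 6934 = (((-2/4 + 16/(-46)) + ((-5 + 4) - 23/8))*(-66) + 105*(-71 + 105)) + 6934 = (((-2*1/4 + 16*(-1/46)) + (-1 - 23/8))*(-66) + 105*34) + 6934 = (((-1/2 - 8/23) - 31/8)*(-66) + 3570) + 6934 = ((-39/46 - 31/8)*(-66) + 3570) + 6934 = (-869/184*(-66) + 3570) + 6934 = (28677/92 + 3570) + 6934 = 357117/92 + 6934 = 995045/92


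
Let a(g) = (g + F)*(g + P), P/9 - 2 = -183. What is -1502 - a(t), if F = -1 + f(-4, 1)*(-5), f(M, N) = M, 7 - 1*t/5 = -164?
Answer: 674974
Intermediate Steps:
t = 855 (t = 35 - 5*(-164) = 35 + 820 = 855)
P = -1629 (P = 18 + 9*(-183) = 18 - 1647 = -1629)
F = 19 (F = -1 - 4*(-5) = -1 + 20 = 19)
a(g) = (-1629 + g)*(19 + g) (a(g) = (g + 19)*(g - 1629) = (19 + g)*(-1629 + g) = (-1629 + g)*(19 + g))
-1502 - a(t) = -1502 - (-30951 + 855² - 1610*855) = -1502 - (-30951 + 731025 - 1376550) = -1502 - 1*(-676476) = -1502 + 676476 = 674974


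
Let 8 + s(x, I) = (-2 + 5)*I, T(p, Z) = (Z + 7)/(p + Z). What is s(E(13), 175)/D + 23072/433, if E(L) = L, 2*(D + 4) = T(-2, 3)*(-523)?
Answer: 60201707/1134027 ≈ 53.087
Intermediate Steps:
T(p, Z) = (7 + Z)/(Z + p)
D = -2619 (D = -4 + (((7 + 3)/(3 - 2))*(-523))/2 = -4 + ((10/1)*(-523))/2 = -4 + ((1*10)*(-523))/2 = -4 + (10*(-523))/2 = -4 + (½)*(-5230) = -4 - 2615 = -2619)
s(x, I) = -8 + 3*I (s(x, I) = -8 + (-2 + 5)*I = -8 + 3*I)
s(E(13), 175)/D + 23072/433 = (-8 + 3*175)/(-2619) + 23072/433 = (-8 + 525)*(-1/2619) + 23072*(1/433) = 517*(-1/2619) + 23072/433 = -517/2619 + 23072/433 = 60201707/1134027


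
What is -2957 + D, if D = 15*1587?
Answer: 20848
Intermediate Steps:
D = 23805
-2957 + D = -2957 + 23805 = 20848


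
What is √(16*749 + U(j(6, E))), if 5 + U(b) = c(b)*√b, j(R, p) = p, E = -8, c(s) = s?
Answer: √(11979 - 16*I*√2) ≈ 109.45 - 0.103*I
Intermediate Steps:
U(b) = -5 + b^(3/2) (U(b) = -5 + b*√b = -5 + b^(3/2))
√(16*749 + U(j(6, E))) = √(16*749 + (-5 + (-8)^(3/2))) = √(11984 + (-5 - 16*I*√2)) = √(11979 - 16*I*√2)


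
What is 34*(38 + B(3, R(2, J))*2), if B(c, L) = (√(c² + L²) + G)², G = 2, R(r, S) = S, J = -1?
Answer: 2244 + 272*√10 ≈ 3104.1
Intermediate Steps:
B(c, L) = (2 + √(L² + c²))² (B(c, L) = (√(c² + L²) + 2)² = (√(L² + c²) + 2)² = (2 + √(L² + c²))²)
34*(38 + B(3, R(2, J))*2) = 34*(38 + (2 + √((-1)² + 3²))²*2) = 34*(38 + (2 + √(1 + 9))²*2) = 34*(38 + (2 + √10)²*2) = 34*(38 + 2*(2 + √10)²) = 1292 + 68*(2 + √10)²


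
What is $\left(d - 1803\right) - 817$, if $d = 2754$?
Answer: $134$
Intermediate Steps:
$\left(d - 1803\right) - 817 = \left(2754 - 1803\right) - 817 = 951 - 817 = 134$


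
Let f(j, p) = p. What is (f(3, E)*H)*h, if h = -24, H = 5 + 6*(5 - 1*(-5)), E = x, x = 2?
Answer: -3120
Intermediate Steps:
E = 2
H = 65 (H = 5 + 6*(5 + 5) = 5 + 6*10 = 5 + 60 = 65)
(f(3, E)*H)*h = (2*65)*(-24) = 130*(-24) = -3120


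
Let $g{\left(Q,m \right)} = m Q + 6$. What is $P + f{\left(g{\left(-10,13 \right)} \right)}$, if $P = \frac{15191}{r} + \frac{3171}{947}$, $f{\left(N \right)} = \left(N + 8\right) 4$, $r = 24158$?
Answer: $- \frac{10524227569}{22877626} \approx -460.02$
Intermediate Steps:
$g{\left(Q,m \right)} = 6 + Q m$ ($g{\left(Q,m \right)} = Q m + 6 = 6 + Q m$)
$f{\left(N \right)} = 32 + 4 N$ ($f{\left(N \right)} = \left(8 + N\right) 4 = 32 + 4 N$)
$P = \frac{90990895}{22877626}$ ($P = \frac{15191}{24158} + \frac{3171}{947} = \frac{90990895}{22877626} \approx 3.9773$)
$P + f{\left(g{\left(-10,13 \right)} \right)} = \frac{90990895}{22877626} + \left(32 + 4 \left(6 - 130\right)\right) = \frac{90990895}{22877626} + \left(32 + 4 \left(-124\right)\right) = \frac{90990895}{22877626} + \left(32 - 496\right) = \frac{90990895}{22877626} - 464 = - \frac{10524227569}{22877626}$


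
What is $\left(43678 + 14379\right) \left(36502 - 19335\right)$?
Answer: $996664519$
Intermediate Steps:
$\left(43678 + 14379\right) \left(36502 - 19335\right) = 58057 \cdot 17167 = 996664519$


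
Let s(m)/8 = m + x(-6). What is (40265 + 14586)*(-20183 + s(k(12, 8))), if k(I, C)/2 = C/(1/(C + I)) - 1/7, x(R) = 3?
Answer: -6758136859/7 ≈ -9.6545e+8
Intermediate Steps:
k(I, C) = -2/7 + 2*C*(C + I) (k(I, C) = 2*(C/(1/(C + I)) - 1/7) = 2*(C*(C + I) - 1*⅐) = 2*(C*(C + I) - ⅐) = 2*(-⅐ + C*(C + I)) = -2/7 + 2*C*(C + I))
s(m) = 24 + 8*m (s(m) = 8*(m + 3) = 8*(3 + m) = 24 + 8*m)
(40265 + 14586)*(-20183 + s(k(12, 8))) = (40265 + 14586)*(-20183 + (24 + 8*(-2/7 + 2*8² + 2*8*12))) = 54851*(-20183 + (24 + 8*(-2/7 + 2*64 + 192))) = 54851*(-20183 + (24 + 8*(-2/7 + 128 + 192))) = 54851*(-20183 + (24 + 8*(2238/7))) = 54851*(-20183 + (24 + 17904/7)) = 54851*(-20183 + 18072/7) = 54851*(-123209/7) = -6758136859/7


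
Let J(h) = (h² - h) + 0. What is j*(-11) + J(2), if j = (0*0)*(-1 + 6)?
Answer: 2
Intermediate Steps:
j = 0 (j = 0*5 = 0)
J(h) = h² - h
j*(-11) + J(2) = 0*(-11) + 2*(-1 + 2) = 0 + 2*1 = 0 + 2 = 2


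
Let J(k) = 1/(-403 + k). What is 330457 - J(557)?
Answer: 50890377/154 ≈ 3.3046e+5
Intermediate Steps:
330457 - J(557) = 330457 - 1/(-403 + 557) = 330457 - 1/154 = 50890377/154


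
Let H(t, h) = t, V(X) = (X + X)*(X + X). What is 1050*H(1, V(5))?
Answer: 1050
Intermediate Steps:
V(X) = 4*X**2 (V(X) = (2*X)*(2*X) = 4*X**2)
1050*H(1, V(5)) = 1050*1 = 1050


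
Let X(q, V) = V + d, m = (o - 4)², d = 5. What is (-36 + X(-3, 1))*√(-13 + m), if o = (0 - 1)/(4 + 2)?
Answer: -5*√157 ≈ -62.650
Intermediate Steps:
o = -⅙ (o = -1/6 = -1*⅙ = -⅙ ≈ -0.16667)
m = 625/36 (m = (-⅙ - 4)² = (-25/6)² = 625/36 ≈ 17.361)
X(q, V) = 5 + V (X(q, V) = V + 5 = 5 + V)
(-36 + X(-3, 1))*√(-13 + m) = (-36 + (5 + 1))*√(-13 + 625/36) = (-36 + 6)*√(157/36) = -5*√157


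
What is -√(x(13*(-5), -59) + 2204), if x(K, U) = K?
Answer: -√2139 ≈ -46.249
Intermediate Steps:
-√(x(13*(-5), -59) + 2204) = -√(13*(-5) + 2204) = -√(-65 + 2204) = -√2139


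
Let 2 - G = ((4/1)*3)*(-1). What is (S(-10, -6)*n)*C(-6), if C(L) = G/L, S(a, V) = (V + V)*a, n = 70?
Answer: -19600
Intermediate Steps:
G = 14 (G = 2 - (4/1)*3*(-1) = 2 - (4*1)*3*(-1) = 2 - 4*3*(-1) = 2 - 12*(-1) = 2 - 1*(-12) = 2 + 12 = 14)
S(a, V) = 2*V*a (S(a, V) = (2*V)*a = 2*V*a)
C(L) = 14/L
(S(-10, -6)*n)*C(-6) = ((2*(-6)*(-10))*70)*(14/(-6)) = (120*70)*(14*(-1/6)) = 8400*(-7/3) = -19600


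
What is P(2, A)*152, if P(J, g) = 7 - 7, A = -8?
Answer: 0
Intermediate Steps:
P(J, g) = 0
P(2, A)*152 = 0*152 = 0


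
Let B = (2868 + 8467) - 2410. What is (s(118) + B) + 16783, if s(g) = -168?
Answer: 25540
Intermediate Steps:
B = 8925 (B = 11335 - 2410 = 8925)
(s(118) + B) + 16783 = (-168 + 8925) + 16783 = 8757 + 16783 = 25540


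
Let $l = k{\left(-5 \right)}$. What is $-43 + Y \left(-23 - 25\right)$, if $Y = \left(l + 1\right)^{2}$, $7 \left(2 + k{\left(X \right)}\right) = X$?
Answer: $- \frac{9019}{49} \approx -184.06$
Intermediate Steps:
$k{\left(X \right)} = -2 + \frac{X}{7}$
$l = - \frac{19}{7}$ ($l = -2 + \frac{1}{7} \left(-5\right) = -2 - \frac{5}{7} = - \frac{19}{7} \approx -2.7143$)
$Y = \frac{144}{49}$ ($Y = \left(- \frac{19}{7} + 1\right)^{2} = \left(- \frac{12}{7}\right)^{2} = \frac{144}{49} \approx 2.9388$)
$-43 + Y \left(-23 - 25\right) = -43 + \frac{144 \left(-23 - 25\right)}{49} = -43 + \frac{144}{49} \left(-48\right) = -43 - \frac{6912}{49} = - \frac{9019}{49}$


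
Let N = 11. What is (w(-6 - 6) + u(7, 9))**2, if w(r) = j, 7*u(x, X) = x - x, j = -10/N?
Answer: 100/121 ≈ 0.82645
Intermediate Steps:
j = -10/11 ≈ -0.90909
u(x, X) = 0 (u(x, X) = (x - x)/7 = (1/7)*0 = 0)
w(r) = -10/11
(w(-6 - 6) + u(7, 9))**2 = (-10/11 + 0)**2 = (-10/11)**2 = 100/121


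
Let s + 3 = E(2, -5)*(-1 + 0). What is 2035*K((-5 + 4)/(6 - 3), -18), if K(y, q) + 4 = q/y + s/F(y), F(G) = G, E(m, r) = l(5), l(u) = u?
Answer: 150590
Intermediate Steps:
E(m, r) = 5
s = -8 (s = -3 + 5*(-1 + 0) = -3 + 5*(-1) = -3 - 5 = -8)
K(y, q) = -4 - 8/y + q/y (K(y, q) = -4 + (q/y - 8/y) = -4 + (-8/y + q/y) = -4 - 8/y + q/y)
2035*K((-5 + 4)/(6 - 3), -18) = 2035*((-8 - 18 - 4*(-5 + 4)/(6 - 3))/(((-5 + 4)/(6 - 3)))) = 2035*((-8 - 18 - (-4)/3)/((-1/3))) = 2035*((-8 - 18 - (-4)/3)/((-1*1/3))) = 2035*((-8 - 18 - 4*(-1/3))/(-1/3)) = 2035*(-3*(-8 - 18 + 4/3)) = 2035*(-3*(-74/3)) = 2035*74 = 150590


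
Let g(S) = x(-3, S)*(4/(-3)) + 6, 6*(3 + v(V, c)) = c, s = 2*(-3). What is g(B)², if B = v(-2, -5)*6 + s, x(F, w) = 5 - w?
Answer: 13924/9 ≈ 1547.1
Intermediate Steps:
s = -6
v(V, c) = -3 + c/6
B = -29 (B = (-3 + (⅙)*(-5))*6 - 6 = (-3 - ⅚)*6 - 6 = -23/6*6 - 6 = -23 - 6 = -29)
g(S) = -⅔ + 4*S/3 (g(S) = (5 - S)*(4/(-3)) + 6 = (5 - S)*(4*(-⅓)) + 6 = (5 - S)*(-4/3) + 6 = (-20/3 + 4*S/3) + 6 = -⅔ + 4*S/3)
g(B)² = (-⅔ + (4/3)*(-29))² = (-⅔ - 116/3)² = (-118/3)² = 13924/9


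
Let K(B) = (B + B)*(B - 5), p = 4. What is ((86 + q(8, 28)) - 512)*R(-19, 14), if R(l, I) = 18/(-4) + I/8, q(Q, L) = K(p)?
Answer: 2387/2 ≈ 1193.5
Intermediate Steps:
K(B) = 2*B*(-5 + B) (K(B) = (2*B)*(-5 + B) = 2*B*(-5 + B))
q(Q, L) = -8 (q(Q, L) = 2*4*(-5 + 4) = 2*4*(-1) = -8)
R(l, I) = -9/2 + I/8 (R(l, I) = 18*(-1/4) + I*(1/8) = -9/2 + I/8)
((86 + q(8, 28)) - 512)*R(-19, 14) = ((86 - 8) - 512)*(-9/2 + (1/8)*14) = (78 - 512)*(-9/2 + 7/4) = -434*(-11/4) = 2387/2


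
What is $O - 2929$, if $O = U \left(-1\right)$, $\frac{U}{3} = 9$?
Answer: $-2956$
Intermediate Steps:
$U = 27$ ($U = 3 \cdot 9 = 27$)
$O = -27$ ($O = 27 \left(-1\right) = -27$)
$O - 2929 = -27 - 2929 = -2956$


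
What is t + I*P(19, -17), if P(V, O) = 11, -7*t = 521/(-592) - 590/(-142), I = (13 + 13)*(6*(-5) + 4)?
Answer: -2187987313/294224 ≈ -7436.5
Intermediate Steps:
I = -676 (I = 26*(-30 + 4) = 26*(-26) = -676)
t = -137649/294224 (t = -(521/(-592) - 590/(-142))/7 = -(521*(-1/592) - 590*(-1/142))/7 = -(-521/592 + 295/71)/7 = -⅐*137649/42032 = -137649/294224 ≈ -0.46784)
t + I*P(19, -17) = -137649/294224 - 676*11 = -137649/294224 - 7436 = -2187987313/294224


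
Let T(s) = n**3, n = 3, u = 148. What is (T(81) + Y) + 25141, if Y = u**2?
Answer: 47072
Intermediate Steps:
Y = 21904 (Y = 148**2 = 21904)
T(s) = 27 (T(s) = 3**3 = 27)
(T(81) + Y) + 25141 = (27 + 21904) + 25141 = 21931 + 25141 = 47072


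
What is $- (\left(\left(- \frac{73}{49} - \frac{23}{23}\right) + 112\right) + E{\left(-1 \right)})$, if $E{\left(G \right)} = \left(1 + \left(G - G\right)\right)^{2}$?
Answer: $- \frac{5415}{49} \approx -110.51$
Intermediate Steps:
$E{\left(G \right)} = 1$ ($E{\left(G \right)} = \left(1 + 0\right)^{2} = 1^{2} = 1$)
$- (\left(\left(- \frac{73}{49} - \frac{23}{23}\right) + 112\right) + E{\left(-1 \right)}) = - (\left(\left(- \frac{73}{49} - \frac{23}{23}\right) + 112\right) + 1) = - (\left(\left(\left(-73\right) \frac{1}{49} - 1\right) + 112\right) + 1) = - (\left(\left(- \frac{73}{49} - 1\right) + 112\right) + 1) = - (\left(- \frac{122}{49} + 112\right) + 1) = - (\frac{5366}{49} + 1) = \left(-1\right) \frac{5415}{49} = - \frac{5415}{49}$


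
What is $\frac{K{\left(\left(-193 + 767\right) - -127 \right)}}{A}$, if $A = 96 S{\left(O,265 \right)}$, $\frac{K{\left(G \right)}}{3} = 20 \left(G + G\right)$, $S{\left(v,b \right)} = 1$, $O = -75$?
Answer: $\frac{3505}{4} \approx 876.25$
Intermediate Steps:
$K{\left(G \right)} = 120 G$ ($K{\left(G \right)} = 3 \cdot 20 \left(G + G\right) = 3 \cdot 20 \cdot 2 G = 3 \cdot 40 G = 120 G$)
$A = 96$ ($A = 96 \cdot 1 = 96$)
$\frac{K{\left(\left(-193 + 767\right) - -127 \right)}}{A} = \frac{120 \left(\left(-193 + 767\right) - -127\right)}{96} = 120 \left(574 + \left(369 - 242\right)\right) \frac{1}{96} = 120 \left(574 + 127\right) \frac{1}{96} = 120 \cdot 701 \cdot \frac{1}{96} = 84120 \cdot \frac{1}{96} = \frac{3505}{4}$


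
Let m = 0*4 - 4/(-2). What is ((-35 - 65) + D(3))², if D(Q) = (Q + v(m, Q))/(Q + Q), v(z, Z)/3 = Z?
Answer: 9604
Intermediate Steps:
m = 2 (m = 0 - 4*(-½) = 0 + 2 = 2)
v(z, Z) = 3*Z
D(Q) = 2 (D(Q) = (Q + 3*Q)/(Q + Q) = (4*Q)/((2*Q)) = (4*Q)*(1/(2*Q)) = 2)
((-35 - 65) + D(3))² = ((-35 - 65) + 2)² = (-100 + 2)² = (-98)² = 9604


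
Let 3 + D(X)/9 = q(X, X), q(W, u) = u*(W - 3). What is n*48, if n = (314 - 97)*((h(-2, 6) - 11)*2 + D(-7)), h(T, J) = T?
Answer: 6010032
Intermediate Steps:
q(W, u) = u*(-3 + W)
D(X) = -27 + 9*X*(-3 + X) (D(X) = -27 + 9*(X*(-3 + X)) = -27 + 9*X*(-3 + X))
n = 125209 (n = (314 - 97)*((-2 - 11)*2 + (-27 + 9*(-7)*(-3 - 7))) = 217*(-13*2 + (-27 + 9*(-7)*(-10))) = 217*(-26 + (-27 + 630)) = 217*(-26 + 603) = 217*577 = 125209)
n*48 = 125209*48 = 6010032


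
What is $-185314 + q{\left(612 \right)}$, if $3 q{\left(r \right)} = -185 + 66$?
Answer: $- \frac{556061}{3} \approx -1.8535 \cdot 10^{5}$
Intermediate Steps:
$q{\left(r \right)} = - \frac{119}{3}$ ($q{\left(r \right)} = \frac{-185 + 66}{3} = \frac{1}{3} \left(-119\right) = - \frac{119}{3}$)
$-185314 + q{\left(612 \right)} = -185314 - \frac{119}{3} = - \frac{556061}{3}$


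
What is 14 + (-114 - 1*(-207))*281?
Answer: 26147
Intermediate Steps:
14 + (-114 - 1*(-207))*281 = 14 + (-114 + 207)*281 = 14 + 93*281 = 14 + 26133 = 26147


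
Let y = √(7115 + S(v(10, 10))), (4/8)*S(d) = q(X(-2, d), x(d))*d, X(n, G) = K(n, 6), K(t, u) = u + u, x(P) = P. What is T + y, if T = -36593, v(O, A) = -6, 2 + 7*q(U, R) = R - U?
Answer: -36593 + √350315/7 ≈ -36508.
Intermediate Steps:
K(t, u) = 2*u
X(n, G) = 12 (X(n, G) = 2*6 = 12)
q(U, R) = -2/7 - U/7 + R/7 (q(U, R) = -2/7 + (R - U)/7 = -2/7 + (-U/7 + R/7) = -2/7 - U/7 + R/7)
S(d) = 2*d*(-2 + d/7) (S(d) = 2*((-2/7 - ⅐*12 + d/7)*d) = 2*((-2/7 - 12/7 + d/7)*d) = 2*((-2 + d/7)*d) = 2*(d*(-2 + d/7)) = 2*d*(-2 + d/7))
y = √350315/7 (y = √(7115 + (2/7)*(-6)*(-14 - 6)) = √(7115 + (2/7)*(-6)*(-20)) = √(7115 + 240/7) = √(50045/7) = √350315/7 ≈ 84.553)
T + y = -36593 + √350315/7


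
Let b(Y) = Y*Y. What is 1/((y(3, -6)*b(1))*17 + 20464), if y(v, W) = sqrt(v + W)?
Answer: 20464/418776163 - 17*I*sqrt(3)/418776163 ≈ 4.8866e-5 - 7.0312e-8*I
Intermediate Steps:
y(v, W) = sqrt(W + v)
b(Y) = Y**2
1/((y(3, -6)*b(1))*17 + 20464) = 1/((sqrt(-6 + 3)*1**2)*17 + 20464) = 1/((sqrt(-3)*1)*17 + 20464) = 1/(((I*sqrt(3))*1)*17 + 20464) = 1/((I*sqrt(3))*17 + 20464) = 1/(17*I*sqrt(3) + 20464) = 1/(20464 + 17*I*sqrt(3))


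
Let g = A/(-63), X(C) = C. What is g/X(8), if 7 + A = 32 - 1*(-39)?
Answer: -8/63 ≈ -0.12698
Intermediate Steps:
A = 64 (A = -7 + (32 - 1*(-39)) = -7 + (32 + 39) = -7 + 71 = 64)
g = -64/63 (g = 64/(-63) = 64*(-1/63) = -64/63 ≈ -1.0159)
g/X(8) = -64/63/8 = -64/63*⅛ = -8/63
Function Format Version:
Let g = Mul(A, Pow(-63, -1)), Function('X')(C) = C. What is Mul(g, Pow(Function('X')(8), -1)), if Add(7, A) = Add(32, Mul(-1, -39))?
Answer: Rational(-8, 63) ≈ -0.12698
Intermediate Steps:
A = 64 (A = Add(-7, Add(32, Mul(-1, -39))) = Add(-7, Add(32, 39)) = Add(-7, 71) = 64)
g = Rational(-64, 63) (g = Mul(64, Pow(-63, -1)) = Mul(64, Rational(-1, 63)) = Rational(-64, 63) ≈ -1.0159)
Mul(g, Pow(Function('X')(8), -1)) = Mul(Rational(-64, 63), Pow(8, -1)) = Mul(Rational(-64, 63), Rational(1, 8)) = Rational(-8, 63)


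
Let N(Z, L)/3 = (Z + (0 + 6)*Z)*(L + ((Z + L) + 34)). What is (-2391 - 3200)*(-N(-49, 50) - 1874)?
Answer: -478539281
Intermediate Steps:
N(Z, L) = 21*Z*(34 + Z + 2*L) (N(Z, L) = 3*((Z + (0 + 6)*Z)*(L + ((Z + L) + 34))) = 3*((Z + 6*Z)*(L + ((L + Z) + 34))) = 3*((7*Z)*(L + (34 + L + Z))) = 3*((7*Z)*(34 + Z + 2*L)) = 3*(7*Z*(34 + Z + 2*L)) = 21*Z*(34 + Z + 2*L))
(-2391 - 3200)*(-N(-49, 50) - 1874) = (-2391 - 3200)*(-21*(-49)*(34 - 49 + 2*50) - 1874) = -5591*(-21*(-49)*(34 - 49 + 100) - 1874) = -5591*(-21*(-49)*85 - 1874) = -5591*(-1*(-87465) - 1874) = -5591*(87465 - 1874) = -5591*85591 = -478539281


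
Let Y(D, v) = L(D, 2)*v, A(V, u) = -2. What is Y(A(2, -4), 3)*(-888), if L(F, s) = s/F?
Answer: 2664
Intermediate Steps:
Y(D, v) = 2*v/D (Y(D, v) = (2/D)*v = 2*v/D)
Y(A(2, -4), 3)*(-888) = (2*3/(-2))*(-888) = (2*3*(-1/2))*(-888) = -3*(-888) = 2664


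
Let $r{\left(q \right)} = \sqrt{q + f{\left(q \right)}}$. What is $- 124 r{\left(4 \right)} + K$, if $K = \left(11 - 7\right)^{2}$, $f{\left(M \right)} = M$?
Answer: $16 - 248 \sqrt{2} \approx -334.73$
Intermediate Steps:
$K = 16$ ($K = 4^{2} = 16$)
$r{\left(q \right)} = \sqrt{2} \sqrt{q}$ ($r{\left(q \right)} = \sqrt{q + q} = \sqrt{2 q} = \sqrt{2} \sqrt{q}$)
$- 124 r{\left(4 \right)} + K = - 124 \sqrt{2} \sqrt{4} + 16 = - 124 \sqrt{2} \cdot 2 + 16 = - 124 \cdot 2 \sqrt{2} + 16 = - 248 \sqrt{2} + 16 = 16 - 248 \sqrt{2}$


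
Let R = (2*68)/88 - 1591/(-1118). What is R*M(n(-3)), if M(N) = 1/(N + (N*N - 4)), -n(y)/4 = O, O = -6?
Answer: 849/170456 ≈ 0.0049808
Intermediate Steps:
n(y) = 24 (n(y) = -4*(-6) = 24)
M(N) = 1/(-4 + N + N²) (M(N) = 1/(N + (N² - 4)) = 1/(N + (-4 + N²)) = 1/(-4 + N + N²))
R = 849/286 (R = 136*(1/88) - 1591*(-1/1118) = 17/11 + 37/26 = 849/286 ≈ 2.9685)
R*M(n(-3)) = 849/(286*(-4 + 24 + 24²)) = 849/(286*(-4 + 24 + 576)) = (849/286)/596 = (849/286)*(1/596) = 849/170456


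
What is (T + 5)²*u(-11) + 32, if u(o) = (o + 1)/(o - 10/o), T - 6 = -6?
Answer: 6302/111 ≈ 56.775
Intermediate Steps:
T = 0 (T = 6 - 6 = 0)
u(o) = (1 + o)/(o - 10/o)
(T + 5)²*u(-11) + 32 = (0 + 5)²*(-11*(1 - 11)/(-10 + (-11)²)) + 32 = 5²*(-11*(-10)/(-10 + 121)) + 32 = 25*(-11*(-10)/111) + 32 = 25*(-11*1/111*(-10)) + 32 = 25*(110/111) + 32 = 2750/111 + 32 = 6302/111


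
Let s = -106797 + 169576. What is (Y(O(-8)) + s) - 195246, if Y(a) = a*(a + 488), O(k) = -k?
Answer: -128499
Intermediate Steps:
Y(a) = a*(488 + a)
s = 62779
(Y(O(-8)) + s) - 195246 = ((-1*(-8))*(488 - 1*(-8)) + 62779) - 195246 = (8*(488 + 8) + 62779) - 195246 = (8*496 + 62779) - 195246 = (3968 + 62779) - 195246 = 66747 - 195246 = -128499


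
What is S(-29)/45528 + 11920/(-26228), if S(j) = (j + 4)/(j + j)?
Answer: -7868895595/17314571568 ≈ -0.45447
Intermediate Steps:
S(j) = (4 + j)/(2*j) (S(j) = (4 + j)/((2*j)) = (4 + j)*(1/(2*j)) = (4 + j)/(2*j))
S(-29)/45528 + 11920/(-26228) = ((1/2)*(4 - 29)/(-29))/45528 + 11920/(-26228) = ((1/2)*(-1/29)*(-25))*(1/45528) + 11920*(-1/26228) = (25/58)*(1/45528) - 2980/6557 = 25/2640624 - 2980/6557 = -7868895595/17314571568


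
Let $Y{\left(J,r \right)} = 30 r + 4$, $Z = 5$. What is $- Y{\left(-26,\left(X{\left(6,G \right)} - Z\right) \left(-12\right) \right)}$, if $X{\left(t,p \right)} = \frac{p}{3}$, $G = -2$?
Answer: $-2044$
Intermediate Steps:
$X{\left(t,p \right)} = \frac{p}{3}$ ($X{\left(t,p \right)} = p \frac{1}{3} = \frac{p}{3}$)
$Y{\left(J,r \right)} = 4 + 30 r$
$- Y{\left(-26,\left(X{\left(6,G \right)} - Z\right) \left(-12\right) \right)} = - (4 + 30 \left(\frac{1}{3} \left(-2\right) - 5\right) \left(-12\right)) = - (4 + 30 \left(- \frac{2}{3} - 5\right) \left(-12\right)) = - (4 + 30 \left(\left(- \frac{17}{3}\right) \left(-12\right)\right)) = - (4 + 30 \cdot 68) = - (4 + 2040) = \left(-1\right) 2044 = -2044$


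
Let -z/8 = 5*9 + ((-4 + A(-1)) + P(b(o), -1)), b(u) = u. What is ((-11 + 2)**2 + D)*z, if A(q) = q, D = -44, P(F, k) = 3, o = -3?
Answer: -12728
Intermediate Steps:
z = -344 (z = -8*(5*9 + ((-4 - 1) + 3)) = -8*(45 + (-5 + 3)) = -8*(45 - 2) = -8*43 = -344)
((-11 + 2)**2 + D)*z = ((-11 + 2)**2 - 44)*(-344) = ((-9)**2 - 44)*(-344) = (81 - 44)*(-344) = 37*(-344) = -12728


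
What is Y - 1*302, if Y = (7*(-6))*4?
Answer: -470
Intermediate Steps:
Y = -168 (Y = -42*4 = -168)
Y - 1*302 = -168 - 1*302 = -168 - 302 = -470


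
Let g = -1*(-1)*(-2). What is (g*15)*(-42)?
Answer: 1260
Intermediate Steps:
g = -2 (g = 1*(-2) = -2)
(g*15)*(-42) = -2*15*(-42) = -30*(-42) = 1260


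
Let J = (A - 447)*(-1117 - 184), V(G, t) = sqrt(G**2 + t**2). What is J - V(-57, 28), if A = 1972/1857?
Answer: 1077367207/1857 - sqrt(4033) ≈ 5.8010e+5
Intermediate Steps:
A = 1972/1857 (A = 1972*(1/1857) = 1972/1857 ≈ 1.0619)
J = 1077367207/1857 (J = (1972/1857 - 447)*(-1117 - 184) = -828107/1857*(-1301) = 1077367207/1857 ≈ 5.8017e+5)
J - V(-57, 28) = 1077367207/1857 - sqrt((-57)**2 + 28**2) = 1077367207/1857 - sqrt(3249 + 784) = 1077367207/1857 - sqrt(4033)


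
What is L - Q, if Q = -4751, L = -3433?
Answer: 1318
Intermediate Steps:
L - Q = -3433 - 1*(-4751) = -3433 + 4751 = 1318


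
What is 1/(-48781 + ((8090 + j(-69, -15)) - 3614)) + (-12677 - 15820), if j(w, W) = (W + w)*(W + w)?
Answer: -1061484754/37249 ≈ -28497.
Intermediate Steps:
j(w, W) = (W + w)²
1/(-48781 + ((8090 + j(-69, -15)) - 3614)) + (-12677 - 15820) = 1/(-48781 + ((8090 + (-15 - 69)²) - 3614)) + (-12677 - 15820) = 1/(-48781 + ((8090 + (-84)²) - 3614)) - 28497 = 1/(-48781 + ((8090 + 7056) - 3614)) - 28497 = 1/(-48781 + (15146 - 3614)) - 28497 = 1/(-48781 + 11532) - 28497 = 1/(-37249) - 28497 = -1/37249 - 28497 = -1061484754/37249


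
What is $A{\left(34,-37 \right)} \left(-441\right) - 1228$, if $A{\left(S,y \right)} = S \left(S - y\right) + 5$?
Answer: $-1068007$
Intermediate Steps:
$A{\left(S,y \right)} = 5 + S \left(S - y\right)$
$A{\left(34,-37 \right)} \left(-441\right) - 1228 = \left(5 + 34^{2} - 34 \left(-37\right)\right) \left(-441\right) - 1228 = \left(5 + 1156 + 1258\right) \left(-441\right) - 1228 = 2419 \left(-441\right) - 1228 = -1066779 - 1228 = -1068007$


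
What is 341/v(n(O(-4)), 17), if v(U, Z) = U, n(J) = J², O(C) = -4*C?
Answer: 341/256 ≈ 1.3320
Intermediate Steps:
341/v(n(O(-4)), 17) = 341/((-4*(-4))²) = 341/(16²) = 341/256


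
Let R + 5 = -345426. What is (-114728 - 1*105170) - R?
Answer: 125533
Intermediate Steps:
R = -345431 (R = -5 - 345426 = -345431)
(-114728 - 1*105170) - R = (-114728 - 1*105170) - 1*(-345431) = (-114728 - 105170) + 345431 = -219898 + 345431 = 125533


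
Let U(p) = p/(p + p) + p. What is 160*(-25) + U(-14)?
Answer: -8027/2 ≈ -4013.5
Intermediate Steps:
U(p) = ½ + p (U(p) = p/((2*p)) + p = (1/(2*p))*p + p = ½ + p)
160*(-25) + U(-14) = 160*(-25) + (½ - 14) = -4000 - 27/2 = -8027/2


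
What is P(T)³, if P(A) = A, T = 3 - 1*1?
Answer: 8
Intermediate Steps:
T = 2 (T = 3 - 1 = 2)
P(T)³ = 2³ = 8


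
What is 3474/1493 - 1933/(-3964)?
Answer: 16656905/5918252 ≈ 2.8145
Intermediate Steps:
3474/1493 - 1933/(-3964) = 3474*(1/1493) - 1933*(-1/3964) = 3474/1493 + 1933/3964 = 16656905/5918252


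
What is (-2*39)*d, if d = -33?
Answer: 2574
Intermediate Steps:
(-2*39)*d = -2*39*(-33) = -78*(-33) = 2574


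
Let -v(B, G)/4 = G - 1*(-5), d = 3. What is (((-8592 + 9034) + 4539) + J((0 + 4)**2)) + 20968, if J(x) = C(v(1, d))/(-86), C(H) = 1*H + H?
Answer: 1115839/43 ≈ 25950.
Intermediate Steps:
v(B, G) = -20 - 4*G (v(B, G) = -4*(G - 1*(-5)) = -4*(G + 5) = -4*(5 + G) = -20 - 4*G)
C(H) = 2*H (C(H) = H + H = 2*H)
J(x) = 32/43 (J(x) = (2*(-20 - 4*3))/(-86) = (2*(-20 - 12))*(-1/86) = (2*(-32))*(-1/86) = -64*(-1/86) = 32/43)
(((-8592 + 9034) + 4539) + J((0 + 4)**2)) + 20968 = (((-8592 + 9034) + 4539) + 32/43) + 20968 = ((442 + 4539) + 32/43) + 20968 = (4981 + 32/43) + 20968 = 214215/43 + 20968 = 1115839/43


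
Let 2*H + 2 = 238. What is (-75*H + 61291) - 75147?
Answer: -22706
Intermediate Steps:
H = 118 (H = -1 + (½)*238 = -1 + 119 = 118)
(-75*H + 61291) - 75147 = (-75*118 + 61291) - 75147 = (-8850 + 61291) - 75147 = 52441 - 75147 = -22706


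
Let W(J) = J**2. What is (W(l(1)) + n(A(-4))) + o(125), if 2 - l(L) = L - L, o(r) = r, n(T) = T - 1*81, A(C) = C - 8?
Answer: 36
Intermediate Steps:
A(C) = -8 + C
n(T) = -81 + T (n(T) = T - 81 = -81 + T)
l(L) = 2 (l(L) = 2 - (L - L) = 2 - 1*0 = 2 + 0 = 2)
(W(l(1)) + n(A(-4))) + o(125) = (2**2 + (-81 + (-8 - 4))) + 125 = (4 + (-81 - 12)) + 125 = (4 - 93) + 125 = -89 + 125 = 36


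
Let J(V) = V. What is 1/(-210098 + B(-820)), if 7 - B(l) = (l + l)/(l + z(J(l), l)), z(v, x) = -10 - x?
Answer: -1/210255 ≈ -4.7561e-6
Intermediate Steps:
B(l) = 7 + l/5 (B(l) = 7 - (l + l)/(l + (-10 - l)) = 7 - 2*l/(-10) = 7 - 2*l*(-1)/10 = 7 - (-1)*l/5 = 7 + l/5)
1/(-210098 + B(-820)) = 1/(-210098 + (7 + (1/5)*(-820))) = 1/(-210098 + (7 - 164)) = 1/(-210098 - 157) = 1/(-210255) = -1/210255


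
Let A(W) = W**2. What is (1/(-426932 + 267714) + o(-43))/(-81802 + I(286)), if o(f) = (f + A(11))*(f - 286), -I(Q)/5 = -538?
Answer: 4085852317/12596054416 ≈ 0.32438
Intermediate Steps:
I(Q) = 2690 (I(Q) = -5*(-538) = 2690)
o(f) = (-286 + f)*(121 + f) (o(f) = (f + 11**2)*(f - 286) = (f + 121)*(-286 + f) = (121 + f)*(-286 + f) = (-286 + f)*(121 + f))
(1/(-426932 + 267714) + o(-43))/(-81802 + I(286)) = (1/(-426932 + 267714) + (-34606 + (-43)**2 - 165*(-43)))/(-81802 + 2690) = (1/(-159218) + (-34606 + 1849 + 7095))/(-79112) = (-1/159218 - 25662)*(-1/79112) = -4085852317/159218*(-1/79112) = 4085852317/12596054416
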